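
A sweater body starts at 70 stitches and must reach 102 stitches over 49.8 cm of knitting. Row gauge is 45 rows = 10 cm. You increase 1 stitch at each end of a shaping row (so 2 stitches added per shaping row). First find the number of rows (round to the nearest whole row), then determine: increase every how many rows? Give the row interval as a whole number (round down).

Increase every 14th row.

Rows = 49.8 × 4.5 = 224.1 → 224 rows.
Stitches to add: 32 → 16 shaping rows (at 2 st each).
224 / 16 = 14.00 → every 14 rows.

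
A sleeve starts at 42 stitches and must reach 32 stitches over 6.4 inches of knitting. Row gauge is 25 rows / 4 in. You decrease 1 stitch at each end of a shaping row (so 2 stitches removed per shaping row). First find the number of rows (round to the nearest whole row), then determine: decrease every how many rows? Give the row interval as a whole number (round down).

Decrease every 8th row.

Rows = 6.4 × 6.25 = 40.0 → 40 rows.
Stitches to remove: 10 → 5 shaping rows (at 2 st each).
40 / 5 = 8.00 → every 8 rows.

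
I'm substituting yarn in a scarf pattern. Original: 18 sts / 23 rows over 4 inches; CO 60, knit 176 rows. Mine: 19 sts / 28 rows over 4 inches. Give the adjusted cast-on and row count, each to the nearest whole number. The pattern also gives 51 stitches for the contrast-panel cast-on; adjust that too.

Stitches: 60 × 19/18 = 63.33 → 63.
Rows: 176 × 28/23 = 214.26 → 214.
contrast-panel cast-on: 51 × 19/18 = 53.83 → 54.

Cast on 63 stitches; work 214 rows; contrast-panel cast-on 54 stitches.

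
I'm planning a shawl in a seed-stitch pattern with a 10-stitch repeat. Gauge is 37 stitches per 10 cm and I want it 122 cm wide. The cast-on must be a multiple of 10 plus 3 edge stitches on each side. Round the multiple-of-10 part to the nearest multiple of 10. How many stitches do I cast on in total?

37 / 10 = 3.7 sts per cm.
122 × 3.7 = 451.40 sts.
Less 6 edge sts → 445.40 for the repeat.
Nearest multiple of 10: 450.
Add back 6 edge sts → 456.

CO 456 sts.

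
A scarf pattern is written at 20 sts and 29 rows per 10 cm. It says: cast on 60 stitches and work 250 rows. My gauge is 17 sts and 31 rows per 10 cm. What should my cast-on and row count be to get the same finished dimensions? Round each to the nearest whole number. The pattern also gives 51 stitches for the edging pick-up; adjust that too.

Stitches: 60 × 17/20 = 51.00 → 51.
Rows: 250 × 31/29 = 267.24 → 267.
edging pick-up: 51 × 17/20 = 43.35 → 43.

Cast on 51 stitches; work 267 rows; edging pick-up 43 stitches.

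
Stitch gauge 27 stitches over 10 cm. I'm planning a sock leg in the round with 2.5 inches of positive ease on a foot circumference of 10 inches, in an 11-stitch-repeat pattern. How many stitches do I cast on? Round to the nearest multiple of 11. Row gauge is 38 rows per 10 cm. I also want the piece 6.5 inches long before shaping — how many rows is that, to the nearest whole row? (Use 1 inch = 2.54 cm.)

Cast on 88 stitches; work 63 rows.

Finished = 10 + 2.5 = 12.5 inches.
12.5 inches × 2.54 = 31.75 cm.
27/10 = 2.7 sts per cm; 31.75 × 2.7 = 85.72 sts.
Nearest multiple of 11 → 88.
6.5 inches = 16.51 cm; × 3.8 = 62.74 → 63 rows.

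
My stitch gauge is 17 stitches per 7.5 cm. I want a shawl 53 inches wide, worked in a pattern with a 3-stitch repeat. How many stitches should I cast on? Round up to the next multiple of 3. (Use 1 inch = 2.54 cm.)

53 in = 53 × 2.54 = 134.62 cm.
17 / 7.5 = 2.267 sts/cm.
134.62 × 2.267 = 305.14 sts.
→ 306.

Cast on 306 stitches.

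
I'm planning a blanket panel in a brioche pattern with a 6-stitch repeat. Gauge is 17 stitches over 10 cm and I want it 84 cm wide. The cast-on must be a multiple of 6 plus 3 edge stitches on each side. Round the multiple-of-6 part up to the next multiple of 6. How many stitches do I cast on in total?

144 stitches.

17 / 10 = 1.7 sts per cm.
84 × 1.7 = 142.80 sts.
Less 6 edge sts → 136.80 for the repeat.
Next multiple of 6: 138.
Add back 6 edge sts → 144.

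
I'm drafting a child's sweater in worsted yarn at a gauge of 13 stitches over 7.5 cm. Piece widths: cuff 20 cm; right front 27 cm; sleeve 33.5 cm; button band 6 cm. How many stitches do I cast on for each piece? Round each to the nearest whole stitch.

Rate = 13/7.5 = 1.733 sts per cm.
cuff: 20 × 1.733 = 34.67 → 35.
right front: 27 × 1.733 = 46.80 → 47.
sleeve: 33.5 × 1.733 = 58.07 → 58.
button band: 6 × 1.733 = 10.40 → 10.

cuff 35; right front 47; sleeve 58; button band 10.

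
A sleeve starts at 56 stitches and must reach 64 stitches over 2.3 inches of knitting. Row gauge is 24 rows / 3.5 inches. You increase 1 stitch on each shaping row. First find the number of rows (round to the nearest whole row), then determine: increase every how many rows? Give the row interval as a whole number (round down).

Rows = 2.3 × 6.857 = 15.8 → 16 rows.
Stitches to add: 8 → 8 shaping rows (at 1 st each).
16 / 8 = 2.00 → every 2 rows.

Increase every 2nd row.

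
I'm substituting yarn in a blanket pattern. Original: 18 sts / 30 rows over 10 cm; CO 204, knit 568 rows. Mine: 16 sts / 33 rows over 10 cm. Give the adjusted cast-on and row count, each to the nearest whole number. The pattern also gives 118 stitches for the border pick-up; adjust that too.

Stitches: 204 × 16/18 = 181.33 → 181.
Rows: 568 × 33/30 = 624.80 → 625.
border pick-up: 118 × 16/18 = 104.89 → 105.

Cast on 181 stitches; work 625 rows; border pick-up 105 stitches.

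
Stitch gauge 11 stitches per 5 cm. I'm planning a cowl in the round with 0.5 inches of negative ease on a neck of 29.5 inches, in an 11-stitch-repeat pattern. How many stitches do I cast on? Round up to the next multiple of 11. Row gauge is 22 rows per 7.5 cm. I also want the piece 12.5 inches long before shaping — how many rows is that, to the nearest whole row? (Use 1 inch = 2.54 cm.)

Finished = 29.5 − 0.5 = 29 inches.
29 inches × 2.54 = 73.66 cm.
11/5 = 2.2 sts per cm; 73.66 × 2.2 = 162.05 sts.
Next multiple of 11 → 165.
12.5 inches = 31.75 cm; × 2.933 = 93.13 → 93 rows.

Cast on 165 stitches; work 93 rows.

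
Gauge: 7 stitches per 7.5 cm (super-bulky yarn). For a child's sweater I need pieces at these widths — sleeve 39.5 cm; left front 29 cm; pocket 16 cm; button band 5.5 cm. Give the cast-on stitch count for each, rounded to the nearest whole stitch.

sleeve 37; left front 27; pocket 15; button band 5.

Rate = 7/7.5 = 0.933 sts per cm.
sleeve: 39.5 × 0.933 = 36.87 → 37.
left front: 29 × 0.933 = 27.07 → 27.
pocket: 16 × 0.933 = 14.93 → 15.
button band: 5.5 × 0.933 = 5.13 → 5.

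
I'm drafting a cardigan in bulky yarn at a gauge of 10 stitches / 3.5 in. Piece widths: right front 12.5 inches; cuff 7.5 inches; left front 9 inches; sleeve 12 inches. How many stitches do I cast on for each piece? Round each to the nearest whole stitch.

Rate = 10/3.5 = 2.857 sts per in.
right front: 12.5 × 2.857 = 35.71 → 36.
cuff: 7.5 × 2.857 = 21.43 → 21.
left front: 9 × 2.857 = 25.71 → 26.
sleeve: 12 × 2.857 = 34.29 → 34.

right front 36; cuff 21; left front 26; sleeve 34.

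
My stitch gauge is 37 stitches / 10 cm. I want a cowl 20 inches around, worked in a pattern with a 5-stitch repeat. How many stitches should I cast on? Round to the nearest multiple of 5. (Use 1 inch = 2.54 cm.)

20 in = 20 × 2.54 = 50.80 cm.
37 / 10 = 3.7 sts/cm.
50.80 × 3.7 = 187.96 sts.
→ 190.

190 stitches.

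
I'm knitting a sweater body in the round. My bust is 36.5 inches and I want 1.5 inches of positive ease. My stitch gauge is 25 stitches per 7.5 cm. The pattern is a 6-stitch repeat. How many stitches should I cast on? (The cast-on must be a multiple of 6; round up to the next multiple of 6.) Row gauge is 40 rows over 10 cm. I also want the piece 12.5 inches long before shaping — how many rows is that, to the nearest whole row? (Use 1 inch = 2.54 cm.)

Finished = 36.5 + 1.5 = 38 inches.
38 inches × 2.54 = 96.52 cm.
25/7.5 = 3.333 sts per cm; 96.52 × 3.333 = 321.73 sts.
Next multiple of 6 → 324.
12.5 inches = 31.75 cm; × 4 = 127.00 → 127 rows.

Cast on 324 stitches; work 127 rows.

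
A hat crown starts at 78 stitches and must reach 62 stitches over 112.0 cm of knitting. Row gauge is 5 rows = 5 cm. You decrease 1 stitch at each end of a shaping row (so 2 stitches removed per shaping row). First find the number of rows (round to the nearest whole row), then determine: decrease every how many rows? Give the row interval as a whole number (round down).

Decrease every 14th row.

Rows = 112.0 × 1 = 112.0 → 112 rows.
Stitches to remove: 16 → 8 shaping rows (at 2 st each).
112 / 8 = 14.00 → every 14 rows.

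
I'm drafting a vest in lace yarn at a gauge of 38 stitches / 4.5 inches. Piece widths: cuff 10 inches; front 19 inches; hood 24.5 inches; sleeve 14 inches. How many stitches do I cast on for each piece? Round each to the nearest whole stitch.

Rate = 38/4.5 = 8.444 sts per in.
cuff: 10 × 8.444 = 84.44 → 84.
front: 19 × 8.444 = 160.44 → 160.
hood: 24.5 × 8.444 = 206.89 → 207.
sleeve: 14 × 8.444 = 118.22 → 118.

cuff 84; front 160; hood 207; sleeve 118.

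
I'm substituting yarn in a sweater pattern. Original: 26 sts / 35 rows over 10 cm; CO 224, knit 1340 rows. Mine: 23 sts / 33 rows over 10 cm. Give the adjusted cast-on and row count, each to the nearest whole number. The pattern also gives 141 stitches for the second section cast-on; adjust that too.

Cast on 198 stitches; work 1263 rows; second section cast-on 125 stitches.

Stitches: 224 × 23/26 = 198.15 → 198.
Rows: 1340 × 33/35 = 1263.43 → 1263.
second section cast-on: 141 × 23/26 = 124.73 → 125.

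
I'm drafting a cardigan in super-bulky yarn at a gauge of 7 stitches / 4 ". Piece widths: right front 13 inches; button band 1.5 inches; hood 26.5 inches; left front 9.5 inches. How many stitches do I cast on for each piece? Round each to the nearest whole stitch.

right front 23; button band 3; hood 46; left front 17.

Rate = 7/4 = 1.75 sts per in.
right front: 13 × 1.75 = 22.75 → 23.
button band: 1.5 × 1.75 = 2.62 → 3.
hood: 26.5 × 1.75 = 46.38 → 46.
left front: 9.5 × 1.75 = 16.62 → 17.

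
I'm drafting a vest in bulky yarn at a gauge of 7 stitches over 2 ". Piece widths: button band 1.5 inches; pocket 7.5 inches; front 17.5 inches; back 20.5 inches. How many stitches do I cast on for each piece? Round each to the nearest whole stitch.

Rate = 7/2 = 3.5 sts per in.
button band: 1.5 × 3.5 = 5.25 → 5.
pocket: 7.5 × 3.5 = 26.25 → 26.
front: 17.5 × 3.5 = 61.25 → 61.
back: 20.5 × 3.5 = 71.75 → 72.

button band 5; pocket 26; front 61; back 72.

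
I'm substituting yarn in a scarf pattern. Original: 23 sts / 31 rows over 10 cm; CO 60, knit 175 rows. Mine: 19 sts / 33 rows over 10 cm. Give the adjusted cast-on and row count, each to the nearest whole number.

Cast on 50 stitches; work 186 rows.

Stitches: 60 × 19/23 = 49.57 → 50.
Rows: 175 × 33/31 = 186.29 → 186.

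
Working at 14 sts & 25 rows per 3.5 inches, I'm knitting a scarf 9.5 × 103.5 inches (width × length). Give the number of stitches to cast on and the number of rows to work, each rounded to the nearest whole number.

Cast on 38 stitches and work 739 rows.

Stitch gauge = 14/3.5 = 4 sts/in; 9.5 × 4 = 38.00 → 38 sts.
Row gauge = 25/3.5 = 7.143 rows/in; 103.5 × 7.143 = 739.29 → 739 rows.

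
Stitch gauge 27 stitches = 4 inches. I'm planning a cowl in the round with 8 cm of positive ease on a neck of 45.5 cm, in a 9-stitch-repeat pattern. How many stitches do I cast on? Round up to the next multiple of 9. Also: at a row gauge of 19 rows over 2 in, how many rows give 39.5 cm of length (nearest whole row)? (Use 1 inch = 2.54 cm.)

Finished = 45.5 + 8 = 53.5 cm.
53.5 cm × 1/2.54 = 21.06 inches.
27/4 = 6.75 sts per in; 21.06 × 6.75 = 142.18 sts.
Next multiple of 9 → 144.
39.5 cm = 15.55 inches; × 9.5 = 147.74 → 148 rows.

Cast on 144 stitches; work 148 rows.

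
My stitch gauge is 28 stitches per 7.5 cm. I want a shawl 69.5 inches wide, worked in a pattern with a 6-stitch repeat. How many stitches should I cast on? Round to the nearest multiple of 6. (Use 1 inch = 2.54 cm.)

69.5 in = 69.5 × 2.54 = 176.53 cm.
28 / 7.5 = 3.733 sts/cm.
176.53 × 3.733 = 659.05 sts.
→ 660.

CO 660 sts.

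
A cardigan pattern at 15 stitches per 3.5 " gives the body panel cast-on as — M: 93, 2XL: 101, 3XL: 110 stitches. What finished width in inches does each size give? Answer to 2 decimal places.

15/3.5 = 4.286 sts per in.
M: 93 / 4.286 = 21.700 → 21.70 in.
2XL: 101 / 4.286 = 23.567 → 23.57 in.
3XL: 110 / 4.286 = 25.667 → 25.67 in.

M 21.70 inches; 2XL 23.57 inches; 3XL 25.67 inches.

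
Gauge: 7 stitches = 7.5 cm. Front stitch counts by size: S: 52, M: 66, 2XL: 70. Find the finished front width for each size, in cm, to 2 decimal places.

7/7.5 = 0.933 sts per cm.
S: 52 / 0.933 = 55.714 → 55.71 cm.
M: 66 / 0.933 = 70.714 → 70.71 cm.
2XL: 70 / 0.933 = 75.000 → 75.00 cm.

S 55.71 cm; M 70.71 cm; 2XL 75.00 cm.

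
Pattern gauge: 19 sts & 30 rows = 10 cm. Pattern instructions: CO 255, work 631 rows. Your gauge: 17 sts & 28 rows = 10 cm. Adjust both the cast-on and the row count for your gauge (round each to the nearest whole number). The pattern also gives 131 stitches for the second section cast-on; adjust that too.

Stitches: 255 × 17/19 = 228.16 → 228.
Rows: 631 × 28/30 = 588.93 → 589.
second section cast-on: 131 × 17/19 = 117.21 → 117.

Cast on 228 stitches; work 589 rows; second section cast-on 117 stitches.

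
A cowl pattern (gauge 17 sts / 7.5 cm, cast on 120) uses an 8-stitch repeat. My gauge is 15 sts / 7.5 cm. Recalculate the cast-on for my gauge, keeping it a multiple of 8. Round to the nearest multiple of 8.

CO 104 sts.

120 × 15 / 17 = 105.88.
Nearest multiple of 8: 104.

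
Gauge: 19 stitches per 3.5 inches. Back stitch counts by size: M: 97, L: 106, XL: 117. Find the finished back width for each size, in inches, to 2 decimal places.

M 17.87 inches; L 19.53 inches; XL 21.55 inches.

19/3.5 = 5.429 sts per in.
M: 97 / 5.429 = 17.868 → 17.87 in.
L: 106 / 5.429 = 19.526 → 19.53 in.
XL: 117 / 5.429 = 21.553 → 21.55 in.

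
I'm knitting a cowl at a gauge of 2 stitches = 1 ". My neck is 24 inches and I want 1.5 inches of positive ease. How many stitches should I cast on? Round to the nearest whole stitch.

Finished = 24 + 1.5 = 25.5 in.
2 / 1 = 2 sts per inch.
25.50 × 2 = 51.00 sts.

Cast on 51 stitches.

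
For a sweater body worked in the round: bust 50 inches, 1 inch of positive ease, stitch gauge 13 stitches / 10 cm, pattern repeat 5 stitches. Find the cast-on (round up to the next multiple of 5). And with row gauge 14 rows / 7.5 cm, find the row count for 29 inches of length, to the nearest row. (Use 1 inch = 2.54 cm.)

Cast on 170 stitches; work 137 rows.

Finished = 50 + 1 = 51 inches.
51 inches × 2.54 = 129.54 cm.
13/10 = 1.3 sts per cm; 129.54 × 1.3 = 168.40 sts.
Next multiple of 5 → 170.
29 inches = 73.66 cm; × 1.867 = 137.50 → 137 rows.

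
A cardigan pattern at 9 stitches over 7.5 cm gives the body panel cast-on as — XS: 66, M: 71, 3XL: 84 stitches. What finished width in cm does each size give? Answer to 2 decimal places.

9/7.5 = 1.2 sts per cm.
XS: 66 / 1.2 = 55.000 → 55.00 cm.
M: 71 / 1.2 = 59.167 → 59.17 cm.
3XL: 84 / 1.2 = 70.000 → 70.00 cm.

XS 55.00 cm; M 59.17 cm; 3XL 70.00 cm.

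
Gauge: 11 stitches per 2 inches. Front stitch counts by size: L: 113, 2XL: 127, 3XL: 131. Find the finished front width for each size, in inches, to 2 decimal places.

L 20.55 inches; 2XL 23.09 inches; 3XL 23.82 inches.

11/2 = 5.5 sts per in.
L: 113 / 5.5 = 20.545 → 20.55 in.
2XL: 127 / 5.5 = 23.091 → 23.09 in.
3XL: 131 / 5.5 = 23.818 → 23.82 in.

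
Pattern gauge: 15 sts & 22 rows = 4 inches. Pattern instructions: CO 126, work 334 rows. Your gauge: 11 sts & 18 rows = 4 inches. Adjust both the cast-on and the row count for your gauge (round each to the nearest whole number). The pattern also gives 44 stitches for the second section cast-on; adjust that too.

Cast on 92 stitches; work 273 rows; second section cast-on 32 stitches.

Stitches: 126 × 11/15 = 92.40 → 92.
Rows: 334 × 18/22 = 273.27 → 273.
second section cast-on: 44 × 11/15 = 32.27 → 32.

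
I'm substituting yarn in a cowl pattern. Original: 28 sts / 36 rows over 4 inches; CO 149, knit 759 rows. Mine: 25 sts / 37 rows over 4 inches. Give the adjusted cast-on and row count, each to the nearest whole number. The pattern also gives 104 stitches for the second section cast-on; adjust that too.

Cast on 133 stitches; work 780 rows; second section cast-on 93 stitches.

Stitches: 149 × 25/28 = 133.04 → 133.
Rows: 759 × 37/36 = 780.08 → 780.
second section cast-on: 104 × 25/28 = 92.86 → 93.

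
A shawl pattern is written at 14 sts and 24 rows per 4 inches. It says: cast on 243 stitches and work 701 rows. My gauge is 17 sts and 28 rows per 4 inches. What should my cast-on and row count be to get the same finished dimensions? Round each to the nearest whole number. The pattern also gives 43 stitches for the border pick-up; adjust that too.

Cast on 295 stitches; work 818 rows; border pick-up 52 stitches.

Stitches: 243 × 17/14 = 295.07 → 295.
Rows: 701 × 28/24 = 817.83 → 818.
border pick-up: 43 × 17/14 = 52.21 → 52.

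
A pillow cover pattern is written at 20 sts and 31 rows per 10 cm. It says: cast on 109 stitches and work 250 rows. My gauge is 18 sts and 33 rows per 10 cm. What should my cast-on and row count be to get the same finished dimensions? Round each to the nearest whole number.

Stitches: 109 × 18/20 = 98.10 → 98.
Rows: 250 × 33/31 = 266.13 → 266.

Cast on 98 stitches; work 266 rows.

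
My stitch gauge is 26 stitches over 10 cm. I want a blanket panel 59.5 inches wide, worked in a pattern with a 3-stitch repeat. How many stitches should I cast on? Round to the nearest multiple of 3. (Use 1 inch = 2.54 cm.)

59.5 in = 59.5 × 2.54 = 151.13 cm.
26 / 10 = 2.6 sts/cm.
151.13 × 2.6 = 392.94 sts.
→ 393.

CO 393 sts.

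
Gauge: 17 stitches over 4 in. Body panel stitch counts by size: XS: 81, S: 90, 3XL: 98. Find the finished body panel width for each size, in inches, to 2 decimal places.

17/4 = 4.25 sts per in.
XS: 81 / 4.25 = 19.059 → 19.06 in.
S: 90 / 4.25 = 21.176 → 21.18 in.
3XL: 98 / 4.25 = 23.059 → 23.06 in.

XS 19.06 inches; S 21.18 inches; 3XL 23.06 inches.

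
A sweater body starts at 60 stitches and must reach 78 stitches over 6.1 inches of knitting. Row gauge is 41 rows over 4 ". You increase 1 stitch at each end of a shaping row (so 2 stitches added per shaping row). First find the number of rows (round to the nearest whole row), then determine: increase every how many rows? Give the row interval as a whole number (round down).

Increase every 7th row.

Rows = 6.1 × 10.25 = 62.5 → 63 rows.
Stitches to add: 18 → 9 shaping rows (at 2 st each).
63 / 9 = 7.00 → every 7 rows.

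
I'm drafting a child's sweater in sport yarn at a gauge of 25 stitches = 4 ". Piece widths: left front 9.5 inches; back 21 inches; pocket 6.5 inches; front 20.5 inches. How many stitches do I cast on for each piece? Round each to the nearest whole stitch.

left front 59; back 131; pocket 41; front 128.

Rate = 25/4 = 6.25 sts per in.
left front: 9.5 × 6.25 = 59.38 → 59.
back: 21 × 6.25 = 131.25 → 131.
pocket: 6.5 × 6.25 = 40.62 → 41.
front: 20.5 × 6.25 = 128.12 → 128.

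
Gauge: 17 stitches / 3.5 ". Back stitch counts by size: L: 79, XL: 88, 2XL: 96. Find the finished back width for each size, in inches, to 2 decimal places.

17/3.5 = 4.857 sts per in.
L: 79 / 4.857 = 16.265 → 16.26 in.
XL: 88 / 4.857 = 18.118 → 18.12 in.
2XL: 96 / 4.857 = 19.765 → 19.76 in.

L 16.26 inches; XL 18.12 inches; 2XL 19.76 inches.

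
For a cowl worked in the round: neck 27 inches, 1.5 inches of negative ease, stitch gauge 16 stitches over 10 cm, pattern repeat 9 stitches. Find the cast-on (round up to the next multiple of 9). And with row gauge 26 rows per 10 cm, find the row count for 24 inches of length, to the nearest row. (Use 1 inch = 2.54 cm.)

Finished = 27 − 1.5 = 25.5 inches.
25.5 inches × 2.54 = 64.77 cm.
16/10 = 1.6 sts per cm; 64.77 × 1.6 = 103.63 sts.
Next multiple of 9 → 108.
24 inches = 60.96 cm; × 2.6 = 158.50 → 158 rows.

Cast on 108 stitches; work 158 rows.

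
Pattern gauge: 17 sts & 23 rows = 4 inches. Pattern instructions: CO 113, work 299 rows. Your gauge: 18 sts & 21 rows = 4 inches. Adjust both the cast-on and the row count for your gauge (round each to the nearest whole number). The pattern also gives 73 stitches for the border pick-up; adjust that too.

Stitches: 113 × 18/17 = 119.65 → 120.
Rows: 299 × 21/23 = 273.00 → 273.
border pick-up: 73 × 18/17 = 77.29 → 77.

Cast on 120 stitches; work 273 rows; border pick-up 77 stitches.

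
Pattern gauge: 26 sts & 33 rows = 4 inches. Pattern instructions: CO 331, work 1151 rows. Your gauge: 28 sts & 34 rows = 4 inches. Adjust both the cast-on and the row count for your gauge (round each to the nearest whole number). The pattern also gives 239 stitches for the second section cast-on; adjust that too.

Stitches: 331 × 28/26 = 356.46 → 356.
Rows: 1151 × 34/33 = 1185.88 → 1186.
second section cast-on: 239 × 28/26 = 257.38 → 257.

Cast on 356 stitches; work 1186 rows; second section cast-on 257 stitches.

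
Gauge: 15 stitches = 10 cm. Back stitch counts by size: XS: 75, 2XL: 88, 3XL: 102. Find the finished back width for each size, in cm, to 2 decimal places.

XS 50.00 cm; 2XL 58.67 cm; 3XL 68.00 cm.

15/10 = 1.5 sts per cm.
XS: 75 / 1.5 = 50.000 → 50.00 cm.
2XL: 88 / 1.5 = 58.667 → 58.67 cm.
3XL: 102 / 1.5 = 68.000 → 68.00 cm.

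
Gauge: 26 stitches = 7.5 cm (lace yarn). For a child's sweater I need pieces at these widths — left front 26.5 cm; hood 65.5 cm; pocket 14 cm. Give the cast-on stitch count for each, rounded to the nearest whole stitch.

Rate = 26/7.5 = 3.467 sts per cm.
left front: 26.5 × 3.467 = 91.87 → 92.
hood: 65.5 × 3.467 = 227.07 → 227.
pocket: 14 × 3.467 = 48.53 → 49.

left front 92; hood 227; pocket 49.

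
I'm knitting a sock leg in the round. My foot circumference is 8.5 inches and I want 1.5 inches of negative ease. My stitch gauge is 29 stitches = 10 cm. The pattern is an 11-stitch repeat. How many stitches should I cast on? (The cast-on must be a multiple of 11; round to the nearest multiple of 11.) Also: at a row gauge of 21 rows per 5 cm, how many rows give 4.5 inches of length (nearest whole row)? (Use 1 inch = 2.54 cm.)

Finished = 8.5 − 1.5 = 7 inches.
7 inches × 2.54 = 17.78 cm.
29/10 = 2.9 sts per cm; 17.78 × 2.9 = 51.56 sts.
Nearest multiple of 11 → 55.
4.5 inches = 11.43 cm; × 4.2 = 48.01 → 48 rows.

Cast on 55 stitches; work 48 rows.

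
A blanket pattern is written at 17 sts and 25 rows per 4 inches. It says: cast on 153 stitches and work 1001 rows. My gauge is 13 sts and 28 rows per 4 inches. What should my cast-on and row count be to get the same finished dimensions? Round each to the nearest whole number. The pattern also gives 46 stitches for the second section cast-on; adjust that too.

Stitches: 153 × 13/17 = 117.00 → 117.
Rows: 1001 × 28/25 = 1121.12 → 1121.
second section cast-on: 46 × 13/17 = 35.18 → 35.

Cast on 117 stitches; work 1121 rows; second section cast-on 35 stitches.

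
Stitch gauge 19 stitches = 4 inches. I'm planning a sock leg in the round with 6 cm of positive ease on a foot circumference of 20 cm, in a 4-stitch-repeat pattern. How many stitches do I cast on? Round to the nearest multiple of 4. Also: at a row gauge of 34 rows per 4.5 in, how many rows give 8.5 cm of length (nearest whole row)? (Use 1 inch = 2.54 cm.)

Finished = 20 + 6 = 26 cm.
26 cm × 1/2.54 = 10.24 inches.
19/4 = 4.75 sts per in; 10.24 × 4.75 = 48.62 sts.
Nearest multiple of 4 → 48.
8.5 cm = 3.35 inches; × 7.556 = 25.28 → 25 rows.

Cast on 48 stitches; work 25 rows.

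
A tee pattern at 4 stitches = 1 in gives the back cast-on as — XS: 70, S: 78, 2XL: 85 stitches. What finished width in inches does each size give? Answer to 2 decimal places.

4/1 = 4 sts per in.
XS: 70 / 4 = 17.500 → 17.50 in.
S: 78 / 4 = 19.500 → 19.50 in.
2XL: 85 / 4 = 21.250 → 21.25 in.

XS 17.50 inches; S 19.50 inches; 2XL 21.25 inches.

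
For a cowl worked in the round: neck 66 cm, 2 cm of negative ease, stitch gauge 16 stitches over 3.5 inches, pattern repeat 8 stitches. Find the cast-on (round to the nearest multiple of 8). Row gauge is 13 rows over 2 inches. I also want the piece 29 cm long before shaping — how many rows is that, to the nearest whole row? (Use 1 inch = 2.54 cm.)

Cast on 112 stitches; work 74 rows.

Finished = 66 − 2 = 64 cm.
64 cm × 1/2.54 = 25.20 inches.
16/3.5 = 4.571 sts per in; 25.20 × 4.571 = 115.19 sts.
Nearest multiple of 8 → 112.
29 cm = 11.42 inches; × 6.5 = 74.21 → 74 rows.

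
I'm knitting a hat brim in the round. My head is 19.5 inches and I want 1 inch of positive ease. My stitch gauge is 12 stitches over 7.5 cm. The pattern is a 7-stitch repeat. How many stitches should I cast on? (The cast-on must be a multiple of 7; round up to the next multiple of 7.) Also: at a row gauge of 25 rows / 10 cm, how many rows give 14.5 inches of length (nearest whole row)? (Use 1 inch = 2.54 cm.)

Finished = 19.5 + 1 = 20.5 inches.
20.5 inches × 2.54 = 52.07 cm.
12/7.5 = 1.6 sts per cm; 52.07 × 1.6 = 83.31 sts.
Next multiple of 7 → 84.
14.5 inches = 36.83 cm; × 2.5 = 92.08 → 92 rows.

Cast on 84 stitches; work 92 rows.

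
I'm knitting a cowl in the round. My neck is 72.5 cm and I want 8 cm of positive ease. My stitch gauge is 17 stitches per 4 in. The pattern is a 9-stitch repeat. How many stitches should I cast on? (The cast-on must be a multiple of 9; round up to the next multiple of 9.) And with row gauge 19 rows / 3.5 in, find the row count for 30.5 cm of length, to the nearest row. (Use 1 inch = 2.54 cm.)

Finished = 72.5 + 8 = 80.5 cm.
80.5 cm × 1/2.54 = 31.69 inches.
17/4 = 4.25 sts per in; 31.69 × 4.25 = 134.69 sts.
Next multiple of 9 → 135.
30.5 cm = 12.01 inches; × 5.429 = 65.19 → 65 rows.

Cast on 135 stitches; work 65 rows.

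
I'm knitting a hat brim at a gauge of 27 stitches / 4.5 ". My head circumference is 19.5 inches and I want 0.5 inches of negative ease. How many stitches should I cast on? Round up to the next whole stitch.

Finished = 19.5 − 0.5 = 19 in.
27 / 4.5 = 6 sts per inch.
19.00 × 6 = 114.00 sts.

114 stitches.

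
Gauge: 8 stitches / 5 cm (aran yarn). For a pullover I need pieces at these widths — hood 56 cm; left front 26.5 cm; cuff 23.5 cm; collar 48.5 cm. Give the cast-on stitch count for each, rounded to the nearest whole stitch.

hood 90; left front 42; cuff 38; collar 78.

Rate = 8/5 = 1.6 sts per cm.
hood: 56 × 1.6 = 89.60 → 90.
left front: 26.5 × 1.6 = 42.40 → 42.
cuff: 23.5 × 1.6 = 37.60 → 38.
collar: 48.5 × 1.6 = 77.60 → 78.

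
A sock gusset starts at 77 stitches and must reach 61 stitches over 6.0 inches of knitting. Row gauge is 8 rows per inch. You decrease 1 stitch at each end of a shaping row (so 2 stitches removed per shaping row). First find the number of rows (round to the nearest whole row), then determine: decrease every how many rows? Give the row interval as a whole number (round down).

Rows = 6.0 × 8 = 48.0 → 48 rows.
Stitches to remove: 16 → 8 shaping rows (at 2 st each).
48 / 8 = 6.00 → every 6 rows.

Decrease every 6th row.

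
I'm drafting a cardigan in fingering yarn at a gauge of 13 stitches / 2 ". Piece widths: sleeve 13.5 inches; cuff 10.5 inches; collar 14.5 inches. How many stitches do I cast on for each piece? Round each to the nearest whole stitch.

Rate = 13/2 = 6.5 sts per in.
sleeve: 13.5 × 6.5 = 87.75 → 88.
cuff: 10.5 × 6.5 = 68.25 → 68.
collar: 14.5 × 6.5 = 94.25 → 94.

sleeve 88; cuff 68; collar 94.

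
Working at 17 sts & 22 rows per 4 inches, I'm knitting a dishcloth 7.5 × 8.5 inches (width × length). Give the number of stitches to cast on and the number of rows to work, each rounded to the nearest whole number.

Cast on 32 stitches and work 47 rows.

Stitch gauge = 17/4 = 4.25 sts/in; 7.5 × 4.25 = 31.88 → 32 sts.
Row gauge = 22/4 = 5.5 rows/in; 8.5 × 5.5 = 46.75 → 47 rows.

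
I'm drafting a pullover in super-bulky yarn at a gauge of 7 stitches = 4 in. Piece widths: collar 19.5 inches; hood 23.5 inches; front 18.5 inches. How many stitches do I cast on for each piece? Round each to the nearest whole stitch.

Rate = 7/4 = 1.75 sts per in.
collar: 19.5 × 1.75 = 34.12 → 34.
hood: 23.5 × 1.75 = 41.12 → 41.
front: 18.5 × 1.75 = 32.38 → 32.

collar 34; hood 41; front 32.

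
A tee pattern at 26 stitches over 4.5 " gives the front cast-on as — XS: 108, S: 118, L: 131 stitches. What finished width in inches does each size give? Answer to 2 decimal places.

26/4.5 = 5.778 sts per in.
XS: 108 / 5.778 = 18.692 → 18.69 in.
S: 118 / 5.778 = 20.423 → 20.42 in.
L: 131 / 5.778 = 22.673 → 22.67 in.

XS 18.69 inches; S 20.42 inches; L 22.67 inches.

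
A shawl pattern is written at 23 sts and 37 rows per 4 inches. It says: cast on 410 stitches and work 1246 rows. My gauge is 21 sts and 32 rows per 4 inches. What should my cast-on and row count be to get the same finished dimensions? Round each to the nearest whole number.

Cast on 374 stitches; work 1078 rows.

Stitches: 410 × 21/23 = 374.35 → 374.
Rows: 1246 × 32/37 = 1077.62 → 1078.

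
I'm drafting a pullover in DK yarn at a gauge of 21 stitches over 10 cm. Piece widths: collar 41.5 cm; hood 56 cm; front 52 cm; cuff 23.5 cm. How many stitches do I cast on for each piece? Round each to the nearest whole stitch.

Rate = 21/10 = 2.1 sts per cm.
collar: 41.5 × 2.1 = 87.15 → 87.
hood: 56 × 2.1 = 117.60 → 118.
front: 52 × 2.1 = 109.20 → 109.
cuff: 23.5 × 2.1 = 49.35 → 49.

collar 87; hood 118; front 109; cuff 49.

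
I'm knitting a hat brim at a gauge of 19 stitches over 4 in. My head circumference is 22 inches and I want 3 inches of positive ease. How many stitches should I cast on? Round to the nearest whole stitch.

Finished = 22 + 3 = 25 in.
19 / 4 = 4.75 sts per inch.
25.00 × 4.75 = 118.75 sts.
→ 119 sts.

CO 119 sts.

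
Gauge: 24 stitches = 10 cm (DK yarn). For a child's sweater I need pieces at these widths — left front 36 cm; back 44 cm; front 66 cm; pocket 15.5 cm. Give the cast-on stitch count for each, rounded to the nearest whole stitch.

left front 86; back 106; front 158; pocket 37.

Rate = 24/10 = 2.4 sts per cm.
left front: 36 × 2.4 = 86.40 → 86.
back: 44 × 2.4 = 105.60 → 106.
front: 66 × 2.4 = 158.40 → 158.
pocket: 15.5 × 2.4 = 37.20 → 37.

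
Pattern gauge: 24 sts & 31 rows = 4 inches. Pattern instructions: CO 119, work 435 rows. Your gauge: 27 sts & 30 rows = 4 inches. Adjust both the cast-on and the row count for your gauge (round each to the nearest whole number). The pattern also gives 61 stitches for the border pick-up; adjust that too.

Cast on 134 stitches; work 421 rows; border pick-up 69 stitches.

Stitches: 119 × 27/24 = 133.88 → 134.
Rows: 435 × 30/31 = 420.97 → 421.
border pick-up: 61 × 27/24 = 68.62 → 69.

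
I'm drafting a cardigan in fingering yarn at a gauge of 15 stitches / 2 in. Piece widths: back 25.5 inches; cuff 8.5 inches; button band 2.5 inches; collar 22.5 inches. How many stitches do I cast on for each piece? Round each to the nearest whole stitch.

back 191; cuff 64; button band 19; collar 169.

Rate = 15/2 = 7.5 sts per in.
back: 25.5 × 7.5 = 191.25 → 191.
cuff: 8.5 × 7.5 = 63.75 → 64.
button band: 2.5 × 7.5 = 18.75 → 19.
collar: 22.5 × 7.5 = 168.75 → 169.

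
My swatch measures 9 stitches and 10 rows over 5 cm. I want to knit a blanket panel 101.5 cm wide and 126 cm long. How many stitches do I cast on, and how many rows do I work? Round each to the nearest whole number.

Cast on 183 stitches and work 252 rows.

Stitch gauge = 9/5 = 1.8 sts/cm; 101.5 × 1.8 = 182.70 → 183 sts.
Row gauge = 10/5 = 2 rows/cm; 126 × 2 = 252.00 → 252 rows.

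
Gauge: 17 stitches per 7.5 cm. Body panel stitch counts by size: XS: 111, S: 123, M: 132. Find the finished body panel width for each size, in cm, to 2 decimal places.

17/7.5 = 2.267 sts per cm.
XS: 111 / 2.267 = 48.971 → 48.97 cm.
S: 123 / 2.267 = 54.265 → 54.26 cm.
M: 132 / 2.267 = 58.235 → 58.24 cm.

XS 48.97 cm; S 54.26 cm; M 58.24 cm.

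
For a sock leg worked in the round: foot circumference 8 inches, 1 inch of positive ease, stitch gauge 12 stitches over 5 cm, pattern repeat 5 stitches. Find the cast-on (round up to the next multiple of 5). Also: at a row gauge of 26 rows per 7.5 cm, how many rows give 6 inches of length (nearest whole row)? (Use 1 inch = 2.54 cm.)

Finished = 8 + 1 = 9 inches.
9 inches × 2.54 = 22.86 cm.
12/5 = 2.4 sts per cm; 22.86 × 2.4 = 54.86 sts.
Next multiple of 5 → 55.
6 inches = 15.24 cm; × 3.467 = 52.83 → 53 rows.

Cast on 55 stitches; work 53 rows.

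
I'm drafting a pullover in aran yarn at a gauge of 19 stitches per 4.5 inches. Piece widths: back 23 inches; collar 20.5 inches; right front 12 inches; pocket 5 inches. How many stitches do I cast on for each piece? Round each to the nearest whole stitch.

back 97; collar 87; right front 51; pocket 21.

Rate = 19/4.5 = 4.222 sts per in.
back: 23 × 4.222 = 97.11 → 97.
collar: 20.5 × 4.222 = 86.56 → 87.
right front: 12 × 4.222 = 50.67 → 51.
pocket: 5 × 4.222 = 21.11 → 21.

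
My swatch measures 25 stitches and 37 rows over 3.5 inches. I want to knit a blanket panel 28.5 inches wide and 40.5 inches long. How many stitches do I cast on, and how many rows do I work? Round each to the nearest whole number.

Cast on 204 stitches and work 428 rows.

Stitch gauge = 25/3.5 = 7.143 sts/in; 28.5 × 7.143 = 203.57 → 204 sts.
Row gauge = 37/3.5 = 10.571 rows/in; 40.5 × 10.571 = 428.14 → 428 rows.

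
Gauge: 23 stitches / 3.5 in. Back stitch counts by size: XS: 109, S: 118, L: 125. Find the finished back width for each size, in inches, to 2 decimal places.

XS 16.59 inches; S 17.96 inches; L 19.02 inches.

23/3.5 = 6.571 sts per in.
XS: 109 / 6.571 = 16.587 → 16.59 in.
S: 118 / 6.571 = 17.957 → 17.96 in.
L: 125 / 6.571 = 19.022 → 19.02 in.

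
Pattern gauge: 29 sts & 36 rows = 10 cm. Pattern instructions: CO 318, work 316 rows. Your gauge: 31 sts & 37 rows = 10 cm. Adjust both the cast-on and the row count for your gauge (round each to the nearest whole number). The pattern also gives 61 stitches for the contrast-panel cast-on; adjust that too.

Stitches: 318 × 31/29 = 339.93 → 340.
Rows: 316 × 37/36 = 324.78 → 325.
contrast-panel cast-on: 61 × 31/29 = 65.21 → 65.

Cast on 340 stitches; work 325 rows; contrast-panel cast-on 65 stitches.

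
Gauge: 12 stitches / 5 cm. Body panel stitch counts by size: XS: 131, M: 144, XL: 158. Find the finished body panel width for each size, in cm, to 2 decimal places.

XS 54.58 cm; M 60.00 cm; XL 65.83 cm.

12/5 = 2.4 sts per cm.
XS: 131 / 2.4 = 54.583 → 54.58 cm.
M: 144 / 2.4 = 60.000 → 60.00 cm.
XL: 158 / 2.4 = 65.833 → 65.83 cm.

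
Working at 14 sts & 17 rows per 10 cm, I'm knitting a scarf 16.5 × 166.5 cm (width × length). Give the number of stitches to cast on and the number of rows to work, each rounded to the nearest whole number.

Stitch gauge = 14/10 = 1.4 sts/cm; 16.5 × 1.4 = 23.10 → 23 sts.
Row gauge = 17/10 = 1.7 rows/cm; 166.5 × 1.7 = 283.05 → 283 rows.

Cast on 23 stitches and work 283 rows.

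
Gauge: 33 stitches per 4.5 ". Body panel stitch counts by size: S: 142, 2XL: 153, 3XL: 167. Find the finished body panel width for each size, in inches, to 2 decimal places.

33/4.5 = 7.333 sts per in.
S: 142 / 7.333 = 19.364 → 19.36 in.
2XL: 153 / 7.333 = 20.864 → 20.86 in.
3XL: 167 / 7.333 = 22.773 → 22.77 in.

S 19.36 inches; 2XL 20.86 inches; 3XL 22.77 inches.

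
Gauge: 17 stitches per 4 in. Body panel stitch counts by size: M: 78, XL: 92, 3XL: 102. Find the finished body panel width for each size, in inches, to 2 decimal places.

17/4 = 4.25 sts per in.
M: 78 / 4.25 = 18.353 → 18.35 in.
XL: 92 / 4.25 = 21.647 → 21.65 in.
3XL: 102 / 4.25 = 24.000 → 24.00 in.

M 18.35 inches; XL 21.65 inches; 3XL 24.00 inches.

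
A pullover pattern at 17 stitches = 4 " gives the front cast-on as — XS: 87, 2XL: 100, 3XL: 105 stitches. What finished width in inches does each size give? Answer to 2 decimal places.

17/4 = 4.25 sts per in.
XS: 87 / 4.25 = 20.471 → 20.47 in.
2XL: 100 / 4.25 = 23.529 → 23.53 in.
3XL: 105 / 4.25 = 24.706 → 24.71 in.

XS 20.47 inches; 2XL 23.53 inches; 3XL 24.71 inches.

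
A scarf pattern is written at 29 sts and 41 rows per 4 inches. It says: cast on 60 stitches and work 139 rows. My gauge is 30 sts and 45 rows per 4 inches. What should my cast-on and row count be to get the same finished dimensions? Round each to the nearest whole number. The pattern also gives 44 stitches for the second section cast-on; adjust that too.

Cast on 62 stitches; work 153 rows; second section cast-on 46 stitches.

Stitches: 60 × 30/29 = 62.07 → 62.
Rows: 139 × 45/41 = 152.56 → 153.
second section cast-on: 44 × 30/29 = 45.52 → 46.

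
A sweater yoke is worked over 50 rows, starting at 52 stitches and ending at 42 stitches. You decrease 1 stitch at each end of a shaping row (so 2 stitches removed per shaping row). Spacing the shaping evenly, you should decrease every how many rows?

Stitches to remove: |42 − 52| = 10.
Shaping rows needed: 10 / 2 = 5.
50 rows / 5 = every 10 rows.

Decrease every 10th row.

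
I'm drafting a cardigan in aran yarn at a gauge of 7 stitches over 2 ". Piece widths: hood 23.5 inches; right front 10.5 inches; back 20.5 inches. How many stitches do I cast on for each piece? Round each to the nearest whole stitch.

Rate = 7/2 = 3.5 sts per in.
hood: 23.5 × 3.5 = 82.25 → 82.
right front: 10.5 × 3.5 = 36.75 → 37.
back: 20.5 × 3.5 = 71.75 → 72.

hood 82; right front 37; back 72.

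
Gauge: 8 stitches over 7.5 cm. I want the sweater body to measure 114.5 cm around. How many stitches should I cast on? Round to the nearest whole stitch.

8 stitches / 7.5 cm = 1.067 stitches per cm.
114.5 × 1.067 = 122.13 stitches.
Round to nearest → 122.

Cast on 122 stitches.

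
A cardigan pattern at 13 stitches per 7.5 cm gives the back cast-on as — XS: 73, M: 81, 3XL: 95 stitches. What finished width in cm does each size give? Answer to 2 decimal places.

XS 42.12 cm; M 46.73 cm; 3XL 54.81 cm.

13/7.5 = 1.733 sts per cm.
XS: 73 / 1.733 = 42.115 → 42.12 cm.
M: 81 / 1.733 = 46.731 → 46.73 cm.
3XL: 95 / 1.733 = 54.808 → 54.81 cm.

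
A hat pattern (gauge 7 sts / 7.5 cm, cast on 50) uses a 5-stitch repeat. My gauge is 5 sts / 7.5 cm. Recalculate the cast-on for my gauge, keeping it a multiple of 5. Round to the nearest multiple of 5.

CO 35 sts.

50 × 5 / 7 = 35.71.
Nearest multiple of 5: 35.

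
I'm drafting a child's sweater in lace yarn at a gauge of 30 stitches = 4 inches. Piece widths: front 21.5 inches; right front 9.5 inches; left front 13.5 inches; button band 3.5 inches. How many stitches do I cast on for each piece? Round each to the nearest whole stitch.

Rate = 30/4 = 7.5 sts per in.
front: 21.5 × 7.5 = 161.25 → 161.
right front: 9.5 × 7.5 = 71.25 → 71.
left front: 13.5 × 7.5 = 101.25 → 101.
button band: 3.5 × 7.5 = 26.25 → 26.

front 161; right front 71; left front 101; button band 26.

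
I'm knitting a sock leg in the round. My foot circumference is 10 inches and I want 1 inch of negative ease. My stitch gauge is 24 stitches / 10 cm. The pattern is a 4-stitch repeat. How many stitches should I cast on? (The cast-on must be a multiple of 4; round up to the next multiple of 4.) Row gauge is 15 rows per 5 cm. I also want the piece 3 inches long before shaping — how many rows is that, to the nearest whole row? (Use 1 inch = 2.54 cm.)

Cast on 56 stitches; work 23 rows.

Finished = 10 − 1 = 9 inches.
9 inches × 2.54 = 22.86 cm.
24/10 = 2.4 sts per cm; 22.86 × 2.4 = 54.86 sts.
Next multiple of 4 → 56.
3 inches = 7.62 cm; × 3 = 22.86 → 23 rows.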